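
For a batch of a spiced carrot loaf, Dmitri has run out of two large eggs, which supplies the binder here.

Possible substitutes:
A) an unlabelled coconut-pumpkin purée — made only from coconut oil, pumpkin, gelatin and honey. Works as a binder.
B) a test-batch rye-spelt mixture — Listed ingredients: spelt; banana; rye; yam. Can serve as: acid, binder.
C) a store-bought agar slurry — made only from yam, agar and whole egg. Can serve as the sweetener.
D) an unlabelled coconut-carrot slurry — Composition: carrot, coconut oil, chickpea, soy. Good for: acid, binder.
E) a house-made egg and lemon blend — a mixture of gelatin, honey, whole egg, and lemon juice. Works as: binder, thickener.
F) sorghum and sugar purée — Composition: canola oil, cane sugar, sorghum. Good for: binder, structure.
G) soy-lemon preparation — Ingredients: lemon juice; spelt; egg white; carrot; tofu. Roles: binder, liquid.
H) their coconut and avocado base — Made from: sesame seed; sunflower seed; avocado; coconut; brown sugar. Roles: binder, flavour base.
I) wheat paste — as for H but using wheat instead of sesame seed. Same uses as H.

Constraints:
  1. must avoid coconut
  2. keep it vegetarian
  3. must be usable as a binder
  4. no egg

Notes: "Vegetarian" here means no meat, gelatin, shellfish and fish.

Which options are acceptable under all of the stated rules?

A: has gelatin, so not vegetarian; has coconut oil, so not coconut-free — out
B: no egg, vegetarian — OK
C: not usable as a binder; has whole egg, so not egg-free — no
D: has coconut oil, so not coconut-free — no
E: has gelatin, so not vegetarian; has whole egg, so not egg-free — no
F: only cane sugar, sorghum and canola oil; none excluded — OK
G: has egg white, so not egg-free — out
H: has coconut, so not coconut-free — reject
I: has coconut, so not coconut-free — reject

B, F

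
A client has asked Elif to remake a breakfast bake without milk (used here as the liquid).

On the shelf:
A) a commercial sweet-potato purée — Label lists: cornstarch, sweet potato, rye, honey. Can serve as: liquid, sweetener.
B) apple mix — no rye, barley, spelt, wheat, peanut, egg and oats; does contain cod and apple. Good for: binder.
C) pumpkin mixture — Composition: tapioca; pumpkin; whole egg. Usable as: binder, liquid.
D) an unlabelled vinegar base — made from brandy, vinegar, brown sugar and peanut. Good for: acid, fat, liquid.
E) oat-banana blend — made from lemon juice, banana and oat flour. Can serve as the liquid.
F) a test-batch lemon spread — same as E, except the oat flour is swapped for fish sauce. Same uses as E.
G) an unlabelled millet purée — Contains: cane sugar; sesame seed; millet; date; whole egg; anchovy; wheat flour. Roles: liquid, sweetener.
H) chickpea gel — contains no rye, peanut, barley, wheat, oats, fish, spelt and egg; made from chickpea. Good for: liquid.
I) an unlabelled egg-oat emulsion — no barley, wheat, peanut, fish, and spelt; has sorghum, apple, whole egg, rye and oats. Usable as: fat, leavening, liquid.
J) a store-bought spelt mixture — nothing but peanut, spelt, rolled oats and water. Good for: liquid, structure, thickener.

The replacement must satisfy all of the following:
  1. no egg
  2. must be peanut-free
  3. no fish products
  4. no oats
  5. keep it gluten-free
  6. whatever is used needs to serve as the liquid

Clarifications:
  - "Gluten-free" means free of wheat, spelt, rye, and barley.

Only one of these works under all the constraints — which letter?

H

A: has rye, so not gluten-free — out
B: not usable as a liquid; has cod, so not fish-free — reject
C: has whole egg, so not egg-free — out
D: has peanut, so not peanut-free — reject
E: has oat flour, so not oat-free — reject
F: has fish sauce, so not fish-free — reject
G: has wheat flour, so not gluten-free; has anchovy, so not fish-free (and 1 more) — no
H: every rule checks out — OK
I: has rye, so not gluten-free; has whole egg, so not egg-free (and 1 more) — reject
J: has spelt, so not gluten-free; has peanut, so not peanut-free (and 1 more) — reject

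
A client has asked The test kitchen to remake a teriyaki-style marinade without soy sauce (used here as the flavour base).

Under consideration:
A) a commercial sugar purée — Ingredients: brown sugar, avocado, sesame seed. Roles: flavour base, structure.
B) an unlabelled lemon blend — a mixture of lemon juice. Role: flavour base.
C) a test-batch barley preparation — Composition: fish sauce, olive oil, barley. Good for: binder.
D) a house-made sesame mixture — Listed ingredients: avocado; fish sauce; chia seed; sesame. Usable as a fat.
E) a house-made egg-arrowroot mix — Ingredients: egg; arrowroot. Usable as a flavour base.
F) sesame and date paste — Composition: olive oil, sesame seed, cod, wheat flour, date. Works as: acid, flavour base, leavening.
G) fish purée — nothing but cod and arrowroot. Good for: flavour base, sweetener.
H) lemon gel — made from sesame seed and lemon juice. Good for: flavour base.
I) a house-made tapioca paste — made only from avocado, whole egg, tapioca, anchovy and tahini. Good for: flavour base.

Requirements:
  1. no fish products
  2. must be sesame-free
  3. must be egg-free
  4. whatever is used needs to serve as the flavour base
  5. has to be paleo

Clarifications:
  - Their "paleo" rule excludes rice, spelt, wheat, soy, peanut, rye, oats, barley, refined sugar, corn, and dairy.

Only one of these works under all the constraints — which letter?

B

A: has brown sugar, so not paleo; has sesame seed, so not sesame-free — out
B: no sesame, no egg — keep
C: not usable as a flavour base; has barley, so not paleo (and 1 more) — out
D: not usable as a flavour base; has fish sauce, so not fish-free (and 1 more) — out
E: has egg, so not egg-free — out
F: has wheat flour, so not paleo; has cod, so not fish-free (and 1 more) — out
G: has cod, so not fish-free — reject
H: has sesame seed, so not sesame-free — reject
I: has anchovy, so not fish-free; has tahini, so not sesame-free (and 1 more) — reject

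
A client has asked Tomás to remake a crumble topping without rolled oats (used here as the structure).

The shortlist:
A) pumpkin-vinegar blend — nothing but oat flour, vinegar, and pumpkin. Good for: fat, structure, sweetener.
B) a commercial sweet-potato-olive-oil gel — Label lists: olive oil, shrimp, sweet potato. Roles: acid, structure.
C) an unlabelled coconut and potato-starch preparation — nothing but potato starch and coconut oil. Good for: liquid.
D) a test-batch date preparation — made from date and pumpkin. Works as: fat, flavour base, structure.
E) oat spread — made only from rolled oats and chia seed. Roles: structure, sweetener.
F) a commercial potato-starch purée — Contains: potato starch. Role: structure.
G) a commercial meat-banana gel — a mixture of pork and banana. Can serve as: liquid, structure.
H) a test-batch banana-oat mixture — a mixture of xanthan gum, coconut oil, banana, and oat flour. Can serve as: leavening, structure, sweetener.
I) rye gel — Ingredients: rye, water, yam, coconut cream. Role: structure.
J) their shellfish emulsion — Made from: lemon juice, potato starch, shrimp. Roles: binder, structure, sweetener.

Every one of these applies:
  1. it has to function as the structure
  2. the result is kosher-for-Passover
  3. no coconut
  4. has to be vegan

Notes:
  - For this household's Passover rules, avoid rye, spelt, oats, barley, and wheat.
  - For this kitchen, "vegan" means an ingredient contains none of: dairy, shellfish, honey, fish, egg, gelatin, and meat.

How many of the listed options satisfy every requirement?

2

A: has oat flour, so not kosher-for-Passover — out
B: has shrimp, so not vegan — out
C: not usable as a structure; has coconut oil, so not coconut-free — no
D: works as a structure, vegan, kosher-for-Passover — valid
E: has rolled oats, so not kosher-for-Passover — no
F: no coconut, vegan — OK
G: has pork, so not vegan — out
H: has oat flour, so not kosher-for-Passover; has coconut oil, so not coconut-free — no
I: has rye, so not kosher-for-Passover; has coconut cream, so not coconut-free — reject
J: has shrimp, so not vegan — out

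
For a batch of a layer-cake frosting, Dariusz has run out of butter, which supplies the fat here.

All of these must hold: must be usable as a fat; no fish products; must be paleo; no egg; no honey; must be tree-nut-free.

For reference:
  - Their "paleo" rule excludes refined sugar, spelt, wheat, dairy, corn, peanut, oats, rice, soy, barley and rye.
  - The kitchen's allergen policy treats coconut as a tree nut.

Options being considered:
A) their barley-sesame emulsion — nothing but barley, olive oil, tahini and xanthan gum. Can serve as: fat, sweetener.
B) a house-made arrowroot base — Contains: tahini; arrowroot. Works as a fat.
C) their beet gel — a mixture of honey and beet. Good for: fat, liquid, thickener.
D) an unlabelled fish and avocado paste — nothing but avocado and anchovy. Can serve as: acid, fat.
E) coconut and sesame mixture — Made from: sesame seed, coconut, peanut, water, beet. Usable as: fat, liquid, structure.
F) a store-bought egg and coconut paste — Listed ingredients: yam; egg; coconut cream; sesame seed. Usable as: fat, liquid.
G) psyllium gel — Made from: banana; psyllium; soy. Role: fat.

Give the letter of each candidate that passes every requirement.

B

A: has barley, so not paleo — out
B: nothing on the exclusion list — keep
C: has honey, so not honey-free — out
D: has anchovy, so not fish-free — out
E: has peanut, so not paleo; has coconut, so not tree-nut-free — no
F: has coconut cream, so not tree-nut-free; has egg, so not egg-free — no
G: has soy, so not paleo — no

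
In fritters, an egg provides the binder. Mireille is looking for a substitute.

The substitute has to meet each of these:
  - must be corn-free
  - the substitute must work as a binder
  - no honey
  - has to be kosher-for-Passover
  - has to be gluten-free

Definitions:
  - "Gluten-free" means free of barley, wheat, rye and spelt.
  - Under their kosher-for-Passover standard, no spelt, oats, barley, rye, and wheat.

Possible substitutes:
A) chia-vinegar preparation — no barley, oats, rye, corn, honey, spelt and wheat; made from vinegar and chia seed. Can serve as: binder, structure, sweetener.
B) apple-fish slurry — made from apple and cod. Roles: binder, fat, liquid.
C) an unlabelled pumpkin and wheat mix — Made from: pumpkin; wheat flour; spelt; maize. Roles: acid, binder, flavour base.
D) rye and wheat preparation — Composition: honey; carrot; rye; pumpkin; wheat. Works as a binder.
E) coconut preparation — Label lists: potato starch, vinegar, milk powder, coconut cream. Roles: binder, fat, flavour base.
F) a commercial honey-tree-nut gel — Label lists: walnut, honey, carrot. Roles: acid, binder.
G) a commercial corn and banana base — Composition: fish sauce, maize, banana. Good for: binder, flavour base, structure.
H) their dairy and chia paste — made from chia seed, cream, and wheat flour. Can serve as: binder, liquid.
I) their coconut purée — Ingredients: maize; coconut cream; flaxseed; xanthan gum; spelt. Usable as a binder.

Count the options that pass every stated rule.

A: works as a binder, no honey, no corn — OK
B: nothing on the exclusion list — keep
C: has spelt, so not gluten-free; has spelt, so not kosher-for-Passover (and 1 more) — out
D: has rye, so not gluten-free; has rye, so not kosher-for-Passover (and 1 more) — out
E: all constraints satisfied — OK
F: has honey, so not honey-free — reject
G: has maize, so not corn-free — out
H: has wheat flour, so not gluten-free; has wheat flour, so not kosher-for-Passover — out
I: has spelt, so not gluten-free; has spelt, so not kosher-for-Passover (and 1 more) — no

3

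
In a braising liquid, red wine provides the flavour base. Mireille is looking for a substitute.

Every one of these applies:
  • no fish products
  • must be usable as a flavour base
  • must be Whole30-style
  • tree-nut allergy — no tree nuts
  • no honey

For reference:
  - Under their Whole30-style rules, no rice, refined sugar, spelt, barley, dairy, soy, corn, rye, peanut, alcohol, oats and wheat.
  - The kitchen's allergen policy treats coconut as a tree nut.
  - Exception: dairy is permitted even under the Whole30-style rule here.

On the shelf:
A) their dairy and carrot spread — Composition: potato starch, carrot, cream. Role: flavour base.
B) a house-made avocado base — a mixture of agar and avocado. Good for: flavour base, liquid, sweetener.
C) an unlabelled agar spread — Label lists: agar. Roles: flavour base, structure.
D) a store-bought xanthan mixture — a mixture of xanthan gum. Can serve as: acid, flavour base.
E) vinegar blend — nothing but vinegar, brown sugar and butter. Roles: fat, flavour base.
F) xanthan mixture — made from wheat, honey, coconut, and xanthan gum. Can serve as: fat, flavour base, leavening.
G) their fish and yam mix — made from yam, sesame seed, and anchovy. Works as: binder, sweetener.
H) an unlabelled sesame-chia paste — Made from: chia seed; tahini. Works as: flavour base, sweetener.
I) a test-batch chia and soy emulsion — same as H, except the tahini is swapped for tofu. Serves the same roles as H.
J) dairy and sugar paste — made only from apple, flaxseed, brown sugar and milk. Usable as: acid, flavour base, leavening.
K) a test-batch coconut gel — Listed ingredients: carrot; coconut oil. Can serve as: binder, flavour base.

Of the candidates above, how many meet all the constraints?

5

A: dairy is permitted under the Whole30-style carve-out; nothing else excluded — valid
B: only agar and avocado; none excluded — valid
C: only agar; none excluded — OK
D: works as a flavour base, tree-nut-free, no fish — keep
E: has brown sugar, so not Whole30-style — no
F: has wheat, so not Whole30-style; has coconut, so not tree-nut-free (and 1 more) — no
G: not usable as a flavour base; has anchovy, so not fish-free — out
H: tree-nut-free, Whole30-style — OK
I: has tofu, so not Whole30-style — no
J: has brown sugar, so not Whole30-style — out
K: has coconut oil, so not tree-nut-free — reject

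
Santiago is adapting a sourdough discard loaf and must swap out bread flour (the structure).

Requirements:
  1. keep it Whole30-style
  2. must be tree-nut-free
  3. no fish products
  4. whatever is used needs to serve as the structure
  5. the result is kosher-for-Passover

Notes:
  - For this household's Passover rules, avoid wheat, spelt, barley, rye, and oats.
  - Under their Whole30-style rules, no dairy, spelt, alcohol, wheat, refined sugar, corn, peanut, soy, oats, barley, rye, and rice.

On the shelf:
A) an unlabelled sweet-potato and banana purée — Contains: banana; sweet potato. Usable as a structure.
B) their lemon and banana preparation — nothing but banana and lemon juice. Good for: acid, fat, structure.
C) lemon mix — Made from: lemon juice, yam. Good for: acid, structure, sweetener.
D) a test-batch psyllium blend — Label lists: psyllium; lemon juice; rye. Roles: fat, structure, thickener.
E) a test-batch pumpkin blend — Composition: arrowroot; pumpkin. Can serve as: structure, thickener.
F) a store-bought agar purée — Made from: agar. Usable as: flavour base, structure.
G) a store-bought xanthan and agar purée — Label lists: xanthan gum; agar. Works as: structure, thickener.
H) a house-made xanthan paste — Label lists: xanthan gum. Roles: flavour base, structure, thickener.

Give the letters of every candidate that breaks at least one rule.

A: works as a structure, no fish, no tree nuts — keep
B: only lemon juice and banana; none excluded — OK
C: works as a structure, no tree nuts, kosher-for-Passover — keep
D: has rye, so not kosher-for-Passover; has rye, so not Whole30-style — reject
E: only arrowroot and pumpkin; none excluded — valid
F: only agar; none excluded — OK
G: only xanthan gum and agar; none excluded — valid
H: works as a structure, kosher-for-Passover, no tree nuts — valid

D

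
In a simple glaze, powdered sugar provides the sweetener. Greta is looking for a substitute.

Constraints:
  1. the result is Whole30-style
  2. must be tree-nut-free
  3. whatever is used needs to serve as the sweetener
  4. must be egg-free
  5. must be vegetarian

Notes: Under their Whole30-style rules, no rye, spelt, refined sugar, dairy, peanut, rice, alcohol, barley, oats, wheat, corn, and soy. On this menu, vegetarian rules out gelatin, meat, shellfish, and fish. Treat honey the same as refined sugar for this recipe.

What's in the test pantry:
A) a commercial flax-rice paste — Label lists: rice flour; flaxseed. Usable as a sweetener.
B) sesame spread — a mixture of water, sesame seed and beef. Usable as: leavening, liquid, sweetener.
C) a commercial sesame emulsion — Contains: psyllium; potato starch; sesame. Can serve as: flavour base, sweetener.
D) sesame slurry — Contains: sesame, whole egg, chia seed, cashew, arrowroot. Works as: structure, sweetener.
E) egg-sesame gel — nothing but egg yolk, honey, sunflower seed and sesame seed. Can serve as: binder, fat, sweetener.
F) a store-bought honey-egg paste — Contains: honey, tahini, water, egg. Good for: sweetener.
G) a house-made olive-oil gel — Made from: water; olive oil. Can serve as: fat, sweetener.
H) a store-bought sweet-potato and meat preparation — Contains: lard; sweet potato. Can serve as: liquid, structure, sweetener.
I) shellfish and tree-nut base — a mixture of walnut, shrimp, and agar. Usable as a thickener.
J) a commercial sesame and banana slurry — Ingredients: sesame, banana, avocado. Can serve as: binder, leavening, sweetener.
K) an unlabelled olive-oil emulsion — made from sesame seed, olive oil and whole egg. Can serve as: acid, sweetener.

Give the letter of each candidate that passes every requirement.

A: has rice flour, so not Whole30-style — reject
B: has beef, so not vegetarian — out
C: only sesame, potato starch and psyllium; none excluded — keep
D: has cashew, so not tree-nut-free; has whole egg, so not egg-free — out
E: has honey, so not Whole30-style; has egg yolk, so not egg-free — no
F: has honey, so not Whole30-style; has egg, so not egg-free — reject
G: only water and olive oil; none excluded — valid
H: has lard, so not vegetarian — reject
I: not usable as a sweetener; has shrimp, so not vegetarian (and 1 more) — out
J: nothing on the exclusion list — keep
K: has whole egg, so not egg-free — out

C, G, J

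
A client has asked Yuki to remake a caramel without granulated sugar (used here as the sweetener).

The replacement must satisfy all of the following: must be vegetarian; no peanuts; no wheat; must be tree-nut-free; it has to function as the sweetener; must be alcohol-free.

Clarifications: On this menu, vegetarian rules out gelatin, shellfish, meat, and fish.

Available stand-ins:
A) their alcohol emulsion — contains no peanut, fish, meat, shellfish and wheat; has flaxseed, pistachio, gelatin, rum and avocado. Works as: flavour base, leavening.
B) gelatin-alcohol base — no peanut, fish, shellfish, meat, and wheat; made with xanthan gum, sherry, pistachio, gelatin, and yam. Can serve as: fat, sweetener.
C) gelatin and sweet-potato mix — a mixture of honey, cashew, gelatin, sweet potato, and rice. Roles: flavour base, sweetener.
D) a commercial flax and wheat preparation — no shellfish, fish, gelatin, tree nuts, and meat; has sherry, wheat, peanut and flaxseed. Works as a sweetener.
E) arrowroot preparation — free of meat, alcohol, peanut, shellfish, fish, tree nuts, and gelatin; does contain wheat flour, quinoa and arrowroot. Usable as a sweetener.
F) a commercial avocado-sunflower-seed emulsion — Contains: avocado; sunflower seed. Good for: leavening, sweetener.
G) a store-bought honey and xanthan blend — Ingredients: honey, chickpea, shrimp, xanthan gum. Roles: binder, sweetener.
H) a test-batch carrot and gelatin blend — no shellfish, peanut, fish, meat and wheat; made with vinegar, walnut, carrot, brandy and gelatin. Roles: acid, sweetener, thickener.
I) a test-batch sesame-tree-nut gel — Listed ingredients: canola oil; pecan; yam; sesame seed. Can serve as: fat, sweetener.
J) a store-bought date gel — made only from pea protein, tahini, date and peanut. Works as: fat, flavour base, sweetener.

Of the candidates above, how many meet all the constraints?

1

A: not usable as a sweetener; has gelatin, so not vegetarian (and 2 more) — out
B: has gelatin, so not vegetarian; has sherry, so not alcohol-free (and 1 more) — reject
C: has gelatin, so not vegetarian; has cashew, so not tree-nut-free — out
D: has sherry, so not alcohol-free; has peanut, so not peanut-free (and 1 more) — reject
E: has wheat flour, so not wheat-free — no
F: no alcohol, vegetarian — keep
G: has shrimp, so not vegetarian — no
H: has gelatin, so not vegetarian; has brandy, so not alcohol-free (and 1 more) — no
I: has pecan, so not tree-nut-free — no
J: has peanut, so not peanut-free — out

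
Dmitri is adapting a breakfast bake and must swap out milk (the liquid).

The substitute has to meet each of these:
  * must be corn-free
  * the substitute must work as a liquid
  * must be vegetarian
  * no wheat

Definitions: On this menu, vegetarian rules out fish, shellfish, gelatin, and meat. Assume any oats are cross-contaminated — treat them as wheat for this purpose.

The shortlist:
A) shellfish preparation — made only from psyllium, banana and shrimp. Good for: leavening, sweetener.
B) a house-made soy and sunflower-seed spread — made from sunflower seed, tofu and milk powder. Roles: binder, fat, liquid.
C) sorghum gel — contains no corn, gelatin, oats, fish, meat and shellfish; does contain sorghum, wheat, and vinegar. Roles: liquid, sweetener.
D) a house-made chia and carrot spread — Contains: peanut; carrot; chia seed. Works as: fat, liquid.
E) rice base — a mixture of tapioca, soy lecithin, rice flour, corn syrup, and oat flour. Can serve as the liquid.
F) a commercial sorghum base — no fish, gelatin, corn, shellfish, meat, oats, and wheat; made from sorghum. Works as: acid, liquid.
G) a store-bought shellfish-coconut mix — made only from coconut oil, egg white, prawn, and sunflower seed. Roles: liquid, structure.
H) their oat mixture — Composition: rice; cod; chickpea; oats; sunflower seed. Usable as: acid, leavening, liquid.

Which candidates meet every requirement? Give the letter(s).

A: not usable as a liquid; has shrimp, so not vegetarian — no
B: vegetarian, wheat-free — keep
C: has wheat, so not wheat-free — reject
D: only peanut, chia seed, and carrot; none excluded — OK
E: has oat flour, so not wheat-free; has corn syrup, so not corn-free — out
F: wheat-free, no corn — keep
G: has prawn, so not vegetarian — no
H: has cod, so not vegetarian; has oats, so not wheat-free — reject

B, D, F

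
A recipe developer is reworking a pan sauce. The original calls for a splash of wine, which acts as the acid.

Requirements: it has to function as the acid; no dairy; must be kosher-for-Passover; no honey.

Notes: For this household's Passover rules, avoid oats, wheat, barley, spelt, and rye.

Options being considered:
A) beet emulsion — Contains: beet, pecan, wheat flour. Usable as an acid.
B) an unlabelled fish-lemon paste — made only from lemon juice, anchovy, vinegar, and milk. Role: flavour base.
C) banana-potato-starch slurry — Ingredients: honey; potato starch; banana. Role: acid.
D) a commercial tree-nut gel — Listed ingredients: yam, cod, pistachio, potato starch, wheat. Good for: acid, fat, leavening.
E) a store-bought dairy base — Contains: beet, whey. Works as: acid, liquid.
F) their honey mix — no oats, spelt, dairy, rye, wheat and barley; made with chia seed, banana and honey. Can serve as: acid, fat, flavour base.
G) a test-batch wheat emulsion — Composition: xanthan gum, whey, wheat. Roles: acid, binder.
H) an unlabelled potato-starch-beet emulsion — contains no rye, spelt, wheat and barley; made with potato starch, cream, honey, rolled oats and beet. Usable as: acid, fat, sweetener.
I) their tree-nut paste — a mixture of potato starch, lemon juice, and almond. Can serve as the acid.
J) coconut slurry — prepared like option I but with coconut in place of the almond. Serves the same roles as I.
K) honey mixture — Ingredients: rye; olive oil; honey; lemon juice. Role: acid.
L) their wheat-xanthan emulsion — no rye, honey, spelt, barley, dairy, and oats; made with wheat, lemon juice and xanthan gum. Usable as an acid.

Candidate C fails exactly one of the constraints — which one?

honey-free

usable as an acid: satisfied
kosher-for-Passover: satisfied
dairy-free: satisfied
honey-free: has honey — fails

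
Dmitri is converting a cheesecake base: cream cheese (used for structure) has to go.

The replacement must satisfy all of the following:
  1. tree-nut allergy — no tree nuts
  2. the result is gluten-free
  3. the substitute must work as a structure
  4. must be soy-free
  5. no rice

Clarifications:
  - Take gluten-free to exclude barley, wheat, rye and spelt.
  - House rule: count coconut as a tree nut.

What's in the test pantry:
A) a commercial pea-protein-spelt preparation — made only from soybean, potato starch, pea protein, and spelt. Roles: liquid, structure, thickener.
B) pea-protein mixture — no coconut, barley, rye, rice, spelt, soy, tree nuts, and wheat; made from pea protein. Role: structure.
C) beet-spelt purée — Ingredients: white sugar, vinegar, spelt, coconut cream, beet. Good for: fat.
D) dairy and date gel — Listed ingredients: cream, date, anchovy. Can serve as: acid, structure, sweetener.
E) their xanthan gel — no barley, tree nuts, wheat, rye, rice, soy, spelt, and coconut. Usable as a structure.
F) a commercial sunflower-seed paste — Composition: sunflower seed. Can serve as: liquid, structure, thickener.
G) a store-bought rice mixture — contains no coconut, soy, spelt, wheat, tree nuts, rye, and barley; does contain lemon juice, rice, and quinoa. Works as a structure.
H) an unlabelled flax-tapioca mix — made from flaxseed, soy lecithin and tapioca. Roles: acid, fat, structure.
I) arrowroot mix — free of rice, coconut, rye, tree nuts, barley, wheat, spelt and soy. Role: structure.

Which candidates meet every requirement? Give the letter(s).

B, D, E, F, I

A: has spelt, so not gluten-free; has soybean, so not soy-free — reject
B: works as a structure, no soy, tree-nut-free — valid
C: not usable as a structure; has spelt, so not gluten-free (and 1 more) — no
D: only cream, anchovy and date; none excluded — keep
E: tree-nut-free, no soy — valid
F: no rice, tree-nut-free — OK
G: has rice, so not rice-free — reject
H: has soy lecithin, so not soy-free — reject
I: gluten-free, no rice — OK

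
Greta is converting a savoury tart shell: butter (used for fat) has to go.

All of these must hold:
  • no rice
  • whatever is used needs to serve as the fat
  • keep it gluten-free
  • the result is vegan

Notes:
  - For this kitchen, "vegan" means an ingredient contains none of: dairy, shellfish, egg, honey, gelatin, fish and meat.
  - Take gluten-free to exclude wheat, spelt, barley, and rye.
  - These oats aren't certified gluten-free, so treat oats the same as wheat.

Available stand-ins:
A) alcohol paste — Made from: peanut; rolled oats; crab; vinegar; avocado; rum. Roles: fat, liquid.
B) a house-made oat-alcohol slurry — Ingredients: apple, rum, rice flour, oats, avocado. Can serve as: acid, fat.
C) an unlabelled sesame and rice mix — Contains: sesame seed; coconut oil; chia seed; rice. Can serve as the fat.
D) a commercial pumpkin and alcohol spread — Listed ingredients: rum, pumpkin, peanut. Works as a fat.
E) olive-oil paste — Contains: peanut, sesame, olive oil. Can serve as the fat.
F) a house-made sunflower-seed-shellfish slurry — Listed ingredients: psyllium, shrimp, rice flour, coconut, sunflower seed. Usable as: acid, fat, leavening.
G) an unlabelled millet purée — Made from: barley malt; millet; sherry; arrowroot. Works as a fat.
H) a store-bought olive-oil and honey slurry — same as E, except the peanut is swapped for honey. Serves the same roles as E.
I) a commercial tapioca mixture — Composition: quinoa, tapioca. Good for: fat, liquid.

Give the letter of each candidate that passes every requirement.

D, E, I

A: has crab, so not vegan; has rolled oats, so not gluten-free — reject
B: has oats, so not gluten-free; has rice flour, so not rice-free — reject
C: has rice, so not rice-free — reject
D: only rum, peanut, and pumpkin; none excluded — keep
E: only peanut, sesame, and olive oil; none excluded — keep
F: has shrimp, so not vegan; has rice flour, so not rice-free — no
G: has barley malt, so not gluten-free — no
H: has honey, so not vegan — reject
I: only quinoa and tapioca; none excluded — valid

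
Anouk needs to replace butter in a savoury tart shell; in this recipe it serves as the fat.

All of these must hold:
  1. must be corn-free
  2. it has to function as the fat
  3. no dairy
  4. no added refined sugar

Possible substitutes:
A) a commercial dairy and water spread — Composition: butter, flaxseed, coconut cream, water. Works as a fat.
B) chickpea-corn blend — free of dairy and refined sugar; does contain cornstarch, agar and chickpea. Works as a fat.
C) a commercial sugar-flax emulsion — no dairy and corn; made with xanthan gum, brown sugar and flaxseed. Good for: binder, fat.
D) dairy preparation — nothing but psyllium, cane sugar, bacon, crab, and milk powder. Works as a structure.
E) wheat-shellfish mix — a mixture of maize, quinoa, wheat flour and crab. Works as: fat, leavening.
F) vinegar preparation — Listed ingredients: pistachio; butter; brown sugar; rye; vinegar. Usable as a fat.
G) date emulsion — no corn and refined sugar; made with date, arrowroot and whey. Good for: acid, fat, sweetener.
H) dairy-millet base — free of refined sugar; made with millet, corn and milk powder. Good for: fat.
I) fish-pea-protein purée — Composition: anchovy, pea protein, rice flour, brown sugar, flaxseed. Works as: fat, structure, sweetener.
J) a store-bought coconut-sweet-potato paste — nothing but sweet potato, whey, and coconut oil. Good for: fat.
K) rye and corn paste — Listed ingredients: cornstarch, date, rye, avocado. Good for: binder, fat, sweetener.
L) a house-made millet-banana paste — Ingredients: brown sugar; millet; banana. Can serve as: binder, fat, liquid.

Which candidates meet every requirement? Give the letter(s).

none

A: has butter, so not dairy-free — reject
B: has cornstarch, so not corn-free — out
C: has brown sugar, so not no-added-sugar — reject
D: not usable as a fat; has milk powder, so not dairy-free (and 1 more) — out
E: has maize, so not corn-free — no
F: has butter, so not dairy-free; has brown sugar, so not no-added-sugar — reject
G: has whey, so not dairy-free — out
H: has milk powder, so not dairy-free; has corn, so not corn-free — reject
I: has brown sugar, so not no-added-sugar — no
J: has whey, so not dairy-free — reject
K: has cornstarch, so not corn-free — reject
L: has brown sugar, so not no-added-sugar — no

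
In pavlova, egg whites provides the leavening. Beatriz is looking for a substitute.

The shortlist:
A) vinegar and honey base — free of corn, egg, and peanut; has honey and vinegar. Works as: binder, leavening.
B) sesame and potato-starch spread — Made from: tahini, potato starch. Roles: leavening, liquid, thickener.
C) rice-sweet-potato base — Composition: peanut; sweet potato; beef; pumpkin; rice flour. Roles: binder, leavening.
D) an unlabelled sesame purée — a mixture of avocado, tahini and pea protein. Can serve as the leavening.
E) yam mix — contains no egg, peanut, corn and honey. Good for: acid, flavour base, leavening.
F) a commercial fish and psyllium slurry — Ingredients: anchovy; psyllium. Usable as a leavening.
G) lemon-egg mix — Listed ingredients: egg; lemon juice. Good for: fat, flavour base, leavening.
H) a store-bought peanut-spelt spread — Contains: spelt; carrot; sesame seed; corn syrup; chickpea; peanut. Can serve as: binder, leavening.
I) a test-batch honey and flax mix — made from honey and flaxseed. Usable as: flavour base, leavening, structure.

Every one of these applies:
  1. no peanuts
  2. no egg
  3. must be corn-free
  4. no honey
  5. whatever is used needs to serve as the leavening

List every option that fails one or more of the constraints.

A, C, G, H, I

A: has honey, so not honey-free — no
B: no peanut, no honey — valid
C: has peanut, so not peanut-free — out
D: only tahini, pea protein, and avocado; none excluded — OK
E: no egg, no peanut — valid
F: works as a leavening, no corn, no peanut — valid
G: has egg, so not egg-free — no
H: has peanut, so not peanut-free; has corn syrup, so not corn-free — no
I: has honey, so not honey-free — reject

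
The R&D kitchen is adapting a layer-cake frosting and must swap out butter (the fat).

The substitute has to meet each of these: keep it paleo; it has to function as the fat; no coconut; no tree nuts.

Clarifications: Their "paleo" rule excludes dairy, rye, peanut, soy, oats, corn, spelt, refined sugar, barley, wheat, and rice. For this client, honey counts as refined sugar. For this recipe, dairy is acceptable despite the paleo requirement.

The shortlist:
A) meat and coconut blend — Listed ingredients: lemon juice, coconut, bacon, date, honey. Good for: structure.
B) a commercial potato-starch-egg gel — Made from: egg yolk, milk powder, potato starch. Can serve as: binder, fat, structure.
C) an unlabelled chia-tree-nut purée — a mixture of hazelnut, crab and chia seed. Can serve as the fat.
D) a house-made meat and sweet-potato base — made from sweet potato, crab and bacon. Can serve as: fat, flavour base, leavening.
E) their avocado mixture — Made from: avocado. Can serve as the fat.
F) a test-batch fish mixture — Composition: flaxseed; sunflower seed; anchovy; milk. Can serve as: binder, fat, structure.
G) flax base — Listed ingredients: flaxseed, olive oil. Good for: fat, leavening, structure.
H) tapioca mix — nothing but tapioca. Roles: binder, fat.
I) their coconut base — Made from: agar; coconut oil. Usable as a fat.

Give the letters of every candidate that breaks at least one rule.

A: not usable as a fat; has honey, so not paleo (and 1 more) — no
B: dairy is permitted under the paleo carve-out; nothing else excluded — valid
C: has hazelnut, so not tree-nut-free — no
D: works as a fat, no coconut, paleo — OK
E: every rule checks out — valid
F: dairy is permitted under the paleo carve-out; nothing else excluded — OK
G: only olive oil and flaxseed; none excluded — OK
H: paleo, no tree nuts — valid
I: has coconut oil, so not coconut-free — no

A, C, I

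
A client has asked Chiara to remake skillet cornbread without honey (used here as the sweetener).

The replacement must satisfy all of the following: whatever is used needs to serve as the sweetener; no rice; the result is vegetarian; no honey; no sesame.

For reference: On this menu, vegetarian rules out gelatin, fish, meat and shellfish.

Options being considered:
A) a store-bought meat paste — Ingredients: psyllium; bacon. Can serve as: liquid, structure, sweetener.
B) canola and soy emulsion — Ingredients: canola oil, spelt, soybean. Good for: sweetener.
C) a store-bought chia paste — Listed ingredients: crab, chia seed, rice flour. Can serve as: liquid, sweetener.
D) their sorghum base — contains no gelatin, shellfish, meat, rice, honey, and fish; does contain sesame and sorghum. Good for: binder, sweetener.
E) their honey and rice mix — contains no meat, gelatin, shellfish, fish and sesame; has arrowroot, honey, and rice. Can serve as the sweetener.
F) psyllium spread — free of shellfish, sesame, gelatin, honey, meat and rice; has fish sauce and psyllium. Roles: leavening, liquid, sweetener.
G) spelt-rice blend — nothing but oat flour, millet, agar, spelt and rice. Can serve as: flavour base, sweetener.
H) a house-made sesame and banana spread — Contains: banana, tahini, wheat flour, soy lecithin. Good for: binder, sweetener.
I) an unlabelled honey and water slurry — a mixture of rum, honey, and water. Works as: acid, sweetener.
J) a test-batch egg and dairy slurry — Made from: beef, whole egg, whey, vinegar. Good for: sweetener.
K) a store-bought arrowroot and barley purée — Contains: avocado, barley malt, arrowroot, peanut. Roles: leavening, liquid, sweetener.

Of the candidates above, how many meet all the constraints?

2

A: has bacon, so not vegetarian — no
B: only soybean, spelt and canola oil; none excluded — valid
C: has crab, so not vegetarian; has rice flour, so not rice-free — out
D: has sesame, so not sesame-free — reject
E: has rice, so not rice-free; has honey, so not honey-free — no
F: has fish sauce, so not vegetarian — out
G: has rice, so not rice-free — reject
H: has tahini, so not sesame-free — out
I: has honey, so not honey-free — no
J: has beef, so not vegetarian — reject
K: every rule checks out — keep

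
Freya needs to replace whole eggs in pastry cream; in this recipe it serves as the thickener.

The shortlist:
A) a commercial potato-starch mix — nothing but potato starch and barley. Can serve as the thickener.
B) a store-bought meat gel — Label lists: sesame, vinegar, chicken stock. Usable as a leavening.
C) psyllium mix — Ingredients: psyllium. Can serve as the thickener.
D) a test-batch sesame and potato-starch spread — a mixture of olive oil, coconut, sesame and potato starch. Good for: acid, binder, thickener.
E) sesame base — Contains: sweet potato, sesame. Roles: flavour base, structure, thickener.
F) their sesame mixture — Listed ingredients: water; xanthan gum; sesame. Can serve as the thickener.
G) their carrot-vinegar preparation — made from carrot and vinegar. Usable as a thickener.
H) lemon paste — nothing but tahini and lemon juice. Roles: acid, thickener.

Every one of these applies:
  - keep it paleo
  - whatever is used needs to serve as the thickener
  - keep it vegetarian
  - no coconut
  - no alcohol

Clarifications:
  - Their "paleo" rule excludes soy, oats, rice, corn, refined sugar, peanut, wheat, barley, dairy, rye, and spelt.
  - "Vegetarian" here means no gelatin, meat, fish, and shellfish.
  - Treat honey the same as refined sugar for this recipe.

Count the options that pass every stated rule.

A: has barley, so not paleo — out
B: not usable as a thickener; has chicken stock, so not vegetarian — reject
C: no coconut, no alcohol — valid
D: has coconut, so not coconut-free — reject
E: no coconut, paleo — keep
F: every rule checks out — valid
G: nothing on the exclusion list — keep
H: only tahini and lemon juice; none excluded — keep

5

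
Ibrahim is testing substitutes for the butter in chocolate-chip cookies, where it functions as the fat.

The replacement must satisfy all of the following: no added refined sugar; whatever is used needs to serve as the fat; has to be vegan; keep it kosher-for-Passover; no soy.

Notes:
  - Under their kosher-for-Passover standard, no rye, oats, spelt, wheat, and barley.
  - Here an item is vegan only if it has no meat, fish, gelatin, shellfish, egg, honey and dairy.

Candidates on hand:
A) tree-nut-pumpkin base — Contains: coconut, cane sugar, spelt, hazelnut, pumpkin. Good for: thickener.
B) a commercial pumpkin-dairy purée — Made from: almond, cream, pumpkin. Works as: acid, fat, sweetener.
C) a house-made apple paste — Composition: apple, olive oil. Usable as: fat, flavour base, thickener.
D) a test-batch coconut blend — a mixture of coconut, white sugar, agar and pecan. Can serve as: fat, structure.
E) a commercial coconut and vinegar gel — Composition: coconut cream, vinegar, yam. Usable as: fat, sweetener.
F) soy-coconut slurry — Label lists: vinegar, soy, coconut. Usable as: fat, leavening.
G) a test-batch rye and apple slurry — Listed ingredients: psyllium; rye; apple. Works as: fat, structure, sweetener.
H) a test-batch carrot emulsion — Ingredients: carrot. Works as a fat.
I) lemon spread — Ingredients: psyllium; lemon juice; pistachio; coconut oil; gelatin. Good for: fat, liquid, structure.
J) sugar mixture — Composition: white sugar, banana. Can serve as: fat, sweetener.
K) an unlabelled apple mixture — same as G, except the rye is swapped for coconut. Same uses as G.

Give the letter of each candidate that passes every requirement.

C, E, H, K

A: not usable as a fat; has spelt, so not kosher-for-Passover (and 1 more) — no
B: has cream, so not vegan — no
C: works as a fat, kosher-for-Passover, no soy — valid
D: has white sugar, so not no-added-sugar — out
E: vegan, kosher-for-Passover — keep
F: has soy, so not soy-free — no
G: has rye, so not kosher-for-Passover — no
H: only carrot; none excluded — OK
I: has gelatin, so not vegan — out
J: has white sugar, so not no-added-sugar — reject
K: vegan, no soy — keep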